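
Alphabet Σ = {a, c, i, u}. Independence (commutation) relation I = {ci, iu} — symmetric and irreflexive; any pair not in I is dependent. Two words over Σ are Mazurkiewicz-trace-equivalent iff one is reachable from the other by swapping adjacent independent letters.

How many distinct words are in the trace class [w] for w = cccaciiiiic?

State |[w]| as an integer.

21

piece 0:c — minimal
piece 1:c rests on {0:c}
piece 2:c rests on {1:c}
piece 3:a rests on {2:c}
piece 4:c rests on {3:a}
piece 5:i rests on {3:a}
piece 6:i rests on {5:i}
piece 7:i rests on {6:i}
piece 8:i rests on {7:i}
piece 9:i rests on {8:i}
piece 10:c rests on {4:c}
minimal pieces: {0:c}
ways to finish when only these pieces remain (= sum over removing one remaining piece with nothing left below it):
  1 left: {9}→1  {10}→1
  2 left: {4,10}→1  {8,9}→1  {9,10}→2
  3 left: {4,9,10}→3  {7,8,9}→1  {8,9,10}→3
  4 left: {4,8,9,10}→6  {6,7,8,9}→1  {7,8,9,10}→4
  5 left: {4,7,8,9,10}→10  {5,6,7,8,9}→1  {6,7,8,9,10}→5
  6 left: {4,6,7,8,9,10}→15  {5,6,7,8,9,10}→6
  7 left: {4,5,6,7,8,9,10}→21
  8 left: {3,4,5,6,7,8,9,10}→21
  9 left: {2,3,4,5,6,7,8,9,10}→21
  placing 0:c first → 21 extensions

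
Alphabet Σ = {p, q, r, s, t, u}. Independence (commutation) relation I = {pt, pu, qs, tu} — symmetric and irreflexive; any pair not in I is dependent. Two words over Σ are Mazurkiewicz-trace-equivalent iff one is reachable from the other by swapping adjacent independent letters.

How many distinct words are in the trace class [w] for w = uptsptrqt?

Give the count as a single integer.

drop 0:u onto floor
drop 1:p onto floor
drop 2:t onto floor
drop 3:s onto {0:u, 1:p, 2:t}
drop 4:p onto {3:s}
drop 5:t onto {3:s}
drop 6:r onto {4:p, 5:t}
drop 7:q onto {6:r}
drop 8:t onto {7:q}
ground layer = {0:u, 1:p, 2:t}
drop-orders for the pieces not yet dropped (sum over which currently-grounded one goes next):
  1 to go: {8} 1
  2 to go: {7,8} 1
  3 to go: {6,7,8} 1
  4 to go: {4,6,7,8} 1  {5,6,7,8} 1
  5 to go: {4,5,6,7,8} 2
  6 to go: {3,4,5,6,7,8} 2
  7 to go: {0,3,4,5,6,7,8} 2  {1,3,4,5,6,7,8} 2  {2,3,4,5,6,7,8} 2
  if 0:u drops first: 4 orders
  if 1:p drops first: 4 orders
  if 2:t drops first: 4 orders
heap linearizations: 12

12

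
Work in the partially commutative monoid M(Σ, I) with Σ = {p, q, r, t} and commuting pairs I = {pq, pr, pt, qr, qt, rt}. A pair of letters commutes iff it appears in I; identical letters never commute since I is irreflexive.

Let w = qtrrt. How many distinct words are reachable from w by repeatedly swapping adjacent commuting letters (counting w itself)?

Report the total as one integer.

30

drop 0:q onto floor
drop 1:t onto floor
drop 2:r onto floor
drop 3:r onto {2:r}
drop 4:t onto {1:t}
ground layer = {0:q, 1:t, 2:r}
drop-orders for the pieces not yet dropped (sum over which currently-grounded one goes next):
  1 to go: {0} 1  {3} 1  {4} 1
  2 to go: {0,3} 2  {0,4} 2  {1,4} 1  {2,3} 1  {3,4} 2
  3 to go: {0,1,4} 3  {0,2,3} 3  {0,3,4} 6  {1,3,4} 3  {2,3,4} 3
  if 0:q drops first: 6 orders
  if 1:t drops first: 12 orders
  if 2:r drops first: 12 orders
heap linearizations: 30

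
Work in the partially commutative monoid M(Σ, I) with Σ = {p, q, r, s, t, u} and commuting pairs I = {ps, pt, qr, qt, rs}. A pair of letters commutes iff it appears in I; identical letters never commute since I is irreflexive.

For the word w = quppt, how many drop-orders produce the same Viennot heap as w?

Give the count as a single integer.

drop 0:q onto floor
drop 1:u onto {0:q}
drop 2:p onto {1:u}
drop 3:p onto {2:p}
drop 4:t onto {1:u}
ground layer = {0:q}
drop-orders for the pieces not yet dropped (sum over which currently-grounded one goes next):
  1 to go: {3} 1  {4} 1
  2 to go: {2,3} 1  {3,4} 2
  3 to go: {2,3,4} 3
  if 0:q drops first: 3 orders

3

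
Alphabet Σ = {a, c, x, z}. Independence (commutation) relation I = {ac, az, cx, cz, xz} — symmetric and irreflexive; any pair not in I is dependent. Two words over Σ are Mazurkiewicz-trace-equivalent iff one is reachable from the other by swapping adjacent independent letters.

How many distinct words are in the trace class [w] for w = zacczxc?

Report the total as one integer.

drop 0:z onto floor
drop 1:a onto floor
drop 2:c onto floor
drop 3:c onto {2:c}
drop 4:z onto {0:z}
drop 5:x onto {1:a}
drop 6:c onto {3:c}
ground layer = {0:z, 1:a, 2:c}
drop-orders for the pieces not yet dropped (sum over which currently-grounded one goes next):
  1 to go: {4} 1  {5} 1  {6} 1
  2 to go: {0,4} 1  {1,5} 1  {3,6} 1  {4,5} 2  {4,6} 2  {5,6} 2
  3 to go: {0,4,5} 3  {0,4,6} 3  {1,4,5} 3  {1,5,6} 3  {2,3,6} 1  {3,4,6} 3  {3,5,6} 3  {4,5,6} 6
  4 to go: {0,1,4,5} 6  {0,3,4,6} 6  {0,4,5,6} 12  {1,3,5,6} 6  {1,4,5,6} 12  {2,3,4,6} 4  {2,3,5,6} 4  {3,4,5,6} 12
  5 to go: {0,1,4,5,6} 30  {0,2,3,4,6} 10  {0,3,4,5,6} 30  {1,2,3,5,6} 10  {1,3,4,5,6} 30  {2,3,4,5,6} 20
  if 0:z drops first: 60 orders
  if 1:a drops first: 60 orders
  if 2:c drops first: 90 orders
heap linearizations: 210

210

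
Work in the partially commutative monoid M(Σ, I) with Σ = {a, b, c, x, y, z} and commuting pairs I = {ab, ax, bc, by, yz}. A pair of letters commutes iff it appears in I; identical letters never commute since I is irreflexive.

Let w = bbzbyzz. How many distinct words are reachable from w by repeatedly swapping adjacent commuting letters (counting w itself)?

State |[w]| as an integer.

drop 0:b onto floor
drop 1:b onto {0:b}
drop 2:z onto {1:b}
drop 3:b onto {2:z}
drop 4:y onto floor
drop 5:z onto {3:b}
drop 6:z onto {5:z}
ground layer = {0:b, 4:y}
drop-orders for the pieces not yet dropped (sum over which currently-grounded one goes next):
  1 to go: {4} 1  {6} 1
  2 to go: {4,6} 2  {5,6} 1
  3 to go: {3,5,6} 1  {4,5,6} 3
  4 to go: {2,3,5,6} 1  {3,4,5,6} 4
  5 to go: {1,2,3,5,6} 1  {2,3,4,5,6} 5
  if 0:b drops first: 6 orders
  if 4:y drops first: 1 orders
heap linearizations: 7

7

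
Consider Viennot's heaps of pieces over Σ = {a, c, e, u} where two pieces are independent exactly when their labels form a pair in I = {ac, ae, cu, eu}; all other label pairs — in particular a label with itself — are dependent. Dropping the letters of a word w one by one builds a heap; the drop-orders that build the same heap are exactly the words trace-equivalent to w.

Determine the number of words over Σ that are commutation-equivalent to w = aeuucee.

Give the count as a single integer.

35

drop 0:a onto floor
drop 1:e onto floor
drop 2:u onto {0:a}
drop 3:u onto {2:u}
drop 4:c onto {1:e}
drop 5:e onto {4:c}
drop 6:e onto {5:e}
ground layer = {0:a, 1:e}
drop-orders for the pieces not yet dropped (sum over which currently-grounded one goes next):
  1 to go: {3} 1  {6} 1
  2 to go: {2,3} 1  {3,6} 2  {5,6} 1
  3 to go: {0,2,3} 1  {2,3,6} 3  {3,5,6} 3  {4,5,6} 1
  4 to go: {0,2,3,6} 4  {1,4,5,6} 1  {2,3,5,6} 6  {3,4,5,6} 4
  5 to go: {0,2,3,5,6} 10  {1,3,4,5,6} 5  {2,3,4,5,6} 10
  if 0:a drops first: 15 orders
  if 1:e drops first: 20 orders
heap linearizations: 35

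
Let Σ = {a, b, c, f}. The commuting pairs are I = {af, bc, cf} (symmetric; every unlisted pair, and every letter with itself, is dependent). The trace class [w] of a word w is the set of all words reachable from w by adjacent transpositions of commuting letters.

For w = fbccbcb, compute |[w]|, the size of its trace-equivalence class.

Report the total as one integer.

drop 0:f onto floor
drop 1:b onto {0:f}
drop 2:c onto floor
drop 3:c onto {2:c}
drop 4:b onto {1:b}
drop 5:c onto {3:c}
drop 6:b onto {4:b}
ground layer = {0:f, 2:c}
drop-orders for the pieces not yet dropped (sum over which currently-grounded one goes next):
  1 to go: {5} 1  {6} 1
  2 to go: {3,5} 1  {4,6} 1  {5,6} 2
  3 to go: {1,4,6} 1  {2,3,5} 1  {3,5,6} 3  {4,5,6} 3
  4 to go: {0,1,4,6} 1  {1,4,5,6} 4  {2,3,5,6} 4  {3,4,5,6} 6
  5 to go: {0,1,4,5,6} 5  {1,3,4,5,6} 10  {2,3,4,5,6} 10
  if 0:f drops first: 20 orders
  if 2:c drops first: 15 orders
heap linearizations: 35

35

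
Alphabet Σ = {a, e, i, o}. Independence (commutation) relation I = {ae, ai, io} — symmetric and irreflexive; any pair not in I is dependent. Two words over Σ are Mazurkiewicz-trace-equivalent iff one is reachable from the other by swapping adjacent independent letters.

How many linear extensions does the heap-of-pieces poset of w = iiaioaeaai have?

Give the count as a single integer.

drop 0:i onto floor
drop 1:i onto {0:i}
drop 2:a onto floor
drop 3:i onto {1:i}
drop 4:o onto {2:a}
drop 5:a onto {4:o}
drop 6:e onto {3:i, 4:o}
drop 7:a onto {5:a}
drop 8:a onto {7:a}
drop 9:i onto {6:e}
ground layer = {0:i, 2:a}
drop-orders for the pieces not yet dropped (sum over which currently-grounded one goes next):
  1 to go: {8} 1  {9} 1
  2 to go: {6,9} 1  {7,8} 1  {8,9} 2
  3 to go: {3,6,9} 1  {5,7,8} 1  {6,8,9} 3  {7,8,9} 3
  4 to go: {1,3,6,9} 1  {3,6,8,9} 4  {5,7,8,9} 4  {6,7,8,9} 6
  5 to go: {0,1,3,6,9} 1  {1,3,6,8,9} 5  {3,6,7,8,9} 10  {5,6,7,8,9} 10
  6 to go: {0,1,3,6,8,9} 6  {1,3,6,7,8,9} 15  {3,5,6,7,8,9} 20  {4,5,6,7,8,9} 10
  7 to go: {0,1,3,6,7,8,9} 21  {1,3,5,6,7,8,9} 35  {2,4,5,6,7,8,9} 10  {3,4,5,6,7,8,9} 30
  8 to go: {0,1,3,5,6,7,8,9} 56  {1,3,4,5,6,7,8,9} 65  {2,3,4,5,6,7,8,9} 40
  if 0:i drops first: 105 orders
  if 2:a drops first: 121 orders
heap linearizations: 226

226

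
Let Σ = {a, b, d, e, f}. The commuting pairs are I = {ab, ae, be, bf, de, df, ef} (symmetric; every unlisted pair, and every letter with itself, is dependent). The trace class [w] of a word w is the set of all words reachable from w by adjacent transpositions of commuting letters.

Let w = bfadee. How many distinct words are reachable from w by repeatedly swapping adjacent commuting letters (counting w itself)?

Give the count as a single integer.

#0=b has no predecessor
#1=f has no predecessor
#2=a depends on [1:f]
#3=d depends on [0:b, 2:a]
#4=e has no predecessor
#5=e depends on [4:e]
sources: [0:b, 1:f, 4:e]
N(rest) = Σ N(rest − s) over sources s of rest; N(one piece) = 1:
  size 1 → [3]=1  [5]=1
  size 2 → [0,3]=1  [2,3]=1  [3,5]=2  [4,5]=1
  size 3 → [0,2,3]=2  [0,3,5]=3  [1,2,3]=1  [2,3,5]=3  [3,4,5]=3
  size 4 → [0,1,2,3]=3  [0,2,3,5]=8  [0,3,4,5]=6  [1,2,3,5]=4  [2,3,4,5]=6
  first=0(b) contributes 10
  first=1(f) contributes 20
  first=4(e) contributes 15
|[w]| = 45

45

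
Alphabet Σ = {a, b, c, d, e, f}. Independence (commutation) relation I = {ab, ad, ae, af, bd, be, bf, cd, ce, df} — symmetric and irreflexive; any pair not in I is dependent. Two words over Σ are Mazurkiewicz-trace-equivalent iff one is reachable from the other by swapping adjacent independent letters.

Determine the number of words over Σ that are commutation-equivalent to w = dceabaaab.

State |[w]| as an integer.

540

0(d) covers ∅
1(c) covers ∅
2(e) covers 0:d
3(a) covers 1:c
4(b) covers 1:c
5(a) covers 3:a
6(a) covers 5:a
7(a) covers 6:a
8(b) covers 4:b
floor of heap: 0:d, 1:c
completions by unplaced set U, small U first (add the entries for U minus each lowest piece of U):
  |U|=1: {2}:1  {7}:1  {8}:1
  |U|=2: {0,2}:1  {2,7}:2  {2,8}:2  {4,8}:1  {6,7}:1  {7,8}:2
  |U|=3: {0,2,7}:3  {0,2,8}:3  {2,4,8}:3  {2,6,7}:3  {2,7,8}:6  {4,7,8}:3  {5,6,7}:1  {6,7,8}:3
  |U|=4: {0,2,4,8}:6  {0,2,6,7}:6  {0,2,7,8}:12  {2,4,7,8}:12  {2,5,6,7}:4  {2,6,7,8}:12  {3,5,6,7}:1  {4,6,7,8}:6  {5,6,7,8}:4
  |U|=5: {0,2,4,7,8}:30  {0,2,5,6,7}:10  {0,2,6,7,8}:30  {2,3,5,6,7}:5  {2,4,6,7,8}:30  {2,5,6,7,8}:20  {3,5,6,7,8}:5  {4,5,6,7,8}:10
  |U|=6: {0,2,3,5,6,7}:15  {0,2,4,6,7,8}:90  {0,2,5,6,7,8}:60  {2,3,5,6,7,8}:30  {2,4,5,6,7,8}:60  {3,4,5,6,7,8}:15
  |U|=7: {0,2,3,5,6,7,8}:105  {0,2,4,5,6,7,8}:210  {1,3,4,5,6,7,8}:15  {2,3,4,5,6,7,8}:105
  start at 0(d): 120
  start at 1(c): 420
sum over floor = 540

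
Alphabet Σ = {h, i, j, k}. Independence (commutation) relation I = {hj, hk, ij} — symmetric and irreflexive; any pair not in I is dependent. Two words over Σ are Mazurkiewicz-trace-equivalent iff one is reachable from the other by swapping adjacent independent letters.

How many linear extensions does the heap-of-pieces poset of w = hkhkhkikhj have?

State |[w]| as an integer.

piece 0:h — minimal
piece 1:k — minimal
piece 2:h rests on {0:h}
piece 3:k rests on {1:k}
piece 4:h rests on {2:h}
piece 5:k rests on {3:k}
piece 6:i rests on {4:h, 5:k}
piece 7:k rests on {6:i}
piece 8:h rests on {6:i}
piece 9:j rests on {7:k}
minimal pieces: {0:h, 1:k}
ways to finish when only these pieces remain (= sum over removing one remaining piece with nothing left below it):
  1 left: {8}→1  {9}→1
  2 left: {7,9}→1  {8,9}→2
  3 left: {7,8,9}→3
  4 left: {6,7,8,9}→3
  5 left: {4,6,7,8,9}→3  {5,6,7,8,9}→3
  6 left: {2,4,6,7,8,9}→3  {3,5,6,7,8,9}→3  {4,5,6,7,8,9}→6
  7 left: {0,2,4,6,7,8,9}→3  {1,3,5,6,7,8,9}→3  {2,4,5,6,7,8,9}→9  {3,4,5,6,7,8,9}→9
  8 left: {0,2,4,5,6,7,8,9}→12  {1,3,4,5,6,7,8,9}→12  {2,3,4,5,6,7,8,9}→18
  placing 0:h first → 30 extensions
  placing 1:k first → 30 extensions
total linear extensions = 60

60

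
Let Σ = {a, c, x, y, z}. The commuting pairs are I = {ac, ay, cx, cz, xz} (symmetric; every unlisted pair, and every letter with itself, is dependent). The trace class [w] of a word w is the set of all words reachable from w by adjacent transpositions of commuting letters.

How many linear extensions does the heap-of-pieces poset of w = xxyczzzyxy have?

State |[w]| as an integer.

0(x) covers ∅
1(x) covers 0:x
2(y) covers 1:x
3(c) covers 2:y
4(z) covers 2:y
5(z) covers 4:z
6(z) covers 5:z
7(y) covers 3:c, 6:z
8(x) covers 7:y
9(y) covers 8:x
floor of heap: 0:x
completions by unplaced set U, small U first (add the entries for U minus each lowest piece of U):
  |U|=1: {9}:1
  |U|=2: {8,9}:1
  |U|=3: {7,8,9}:1
  |U|=4: {3,7,8,9}:1  {6,7,8,9}:1
  |U|=5: {3,6,7,8,9}:2  {5,6,7,8,9}:1
  |U|=6: {3,5,6,7,8,9}:3  {4,5,6,7,8,9}:1
  |U|=7: {3,4,5,6,7,8,9}:4
  |U|=8: {2,3,4,5,6,7,8,9}:4
  start at 0(x): 4

4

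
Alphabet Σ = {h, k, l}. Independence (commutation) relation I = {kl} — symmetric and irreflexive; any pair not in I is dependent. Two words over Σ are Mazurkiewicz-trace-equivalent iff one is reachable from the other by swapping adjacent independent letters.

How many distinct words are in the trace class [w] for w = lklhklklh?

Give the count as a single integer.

18

#0=l has no predecessor
#1=k has no predecessor
#2=l depends on [0:l]
#3=h depends on [1:k, 2:l]
#4=k depends on [3:h]
#5=l depends on [3:h]
#6=k depends on [4:k]
#7=l depends on [5:l]
#8=h depends on [6:k, 7:l]
sources: [0:l, 1:k]
N(rest) = Σ N(rest − s) over sources s of rest; N(one piece) = 1:
  size 1 → [8]=1
  size 2 → [6,8]=1  [7,8]=1
  size 3 → [4,6,8]=1  [5,7,8]=1  [6,7,8]=2
  size 4 → [4,6,7,8]=3  [5,6,7,8]=3
  size 5 → [4,5,6,7,8]=6
  size 6 → [3,4,5,6,7,8]=6
  size 7 → [1,3,4,5,6,7,8]=6  [2,3,4,5,6,7,8]=6
  first=0(l) contributes 12
  first=1(k) contributes 6
|[w]| = 18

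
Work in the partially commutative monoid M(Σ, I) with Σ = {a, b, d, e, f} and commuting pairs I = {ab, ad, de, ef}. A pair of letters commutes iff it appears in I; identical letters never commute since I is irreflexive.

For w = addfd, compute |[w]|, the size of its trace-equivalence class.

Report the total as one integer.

3

drop 0:a onto floor
drop 1:d onto floor
drop 2:d onto {1:d}
drop 3:f onto {0:a, 2:d}
drop 4:d onto {3:f}
ground layer = {0:a, 1:d}
drop-orders for the pieces not yet dropped (sum over which currently-grounded one goes next):
  1 to go: {4} 1
  2 to go: {3,4} 1
  3 to go: {0,3,4} 1  {2,3,4} 1
  if 0:a drops first: 1 orders
  if 1:d drops first: 2 orders
heap linearizations: 3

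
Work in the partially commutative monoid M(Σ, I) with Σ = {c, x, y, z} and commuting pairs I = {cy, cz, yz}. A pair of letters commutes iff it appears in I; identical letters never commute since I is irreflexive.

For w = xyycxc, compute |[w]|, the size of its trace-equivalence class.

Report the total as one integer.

0(x) covers ∅
1(y) covers 0:x
2(y) covers 1:y
3(c) covers 0:x
4(x) covers 2:y, 3:c
5(c) covers 4:x
floor of heap: 0:x
completions by unplaced set U, small U first (add the entries for U minus each lowest piece of U):
  |U|=1: {5}:1
  |U|=2: {4,5}:1
  |U|=3: {2,4,5}:1  {3,4,5}:1
  |U|=4: {1,2,4,5}:1  {2,3,4,5}:2
  start at 0(x): 3

3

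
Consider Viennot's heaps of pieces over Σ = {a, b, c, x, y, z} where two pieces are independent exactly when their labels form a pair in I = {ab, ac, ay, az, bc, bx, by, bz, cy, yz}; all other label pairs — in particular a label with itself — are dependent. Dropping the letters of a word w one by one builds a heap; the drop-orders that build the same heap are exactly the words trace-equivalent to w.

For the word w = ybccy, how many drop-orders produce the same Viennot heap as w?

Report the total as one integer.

piece 0:y — minimal
piece 1:b — minimal
piece 2:c — minimal
piece 3:c rests on {2:c}
piece 4:y rests on {0:y}
minimal pieces: {0:y, 1:b, 2:c}
ways to finish when only these pieces remain (= sum over removing one remaining piece with nothing left below it):
  1 left: {1}→1  {3}→1  {4}→1
  2 left: {0,4}→1  {1,3}→2  {1,4}→2  {2,3}→1  {3,4}→2
  3 left: {0,1,4}→3  {0,3,4}→3  {1,2,3}→3  {1,3,4}→6  {2,3,4}→3
  placing 0:y first → 12 extensions
  placing 1:b first → 6 extensions
  placing 2:c first → 12 extensions
total linear extensions = 30

30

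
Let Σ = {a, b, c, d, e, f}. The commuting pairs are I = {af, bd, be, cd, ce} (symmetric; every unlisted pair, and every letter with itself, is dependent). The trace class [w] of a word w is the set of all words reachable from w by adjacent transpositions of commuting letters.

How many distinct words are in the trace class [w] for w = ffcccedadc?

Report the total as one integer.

0(f) covers ∅
1(f) covers 0:f
2(c) covers 1:f
3(c) covers 2:c
4(c) covers 3:c
5(e) covers 1:f
6(d) covers 5:e
7(a) covers 4:c, 6:d
8(d) covers 7:a
9(c) covers 7:a
floor of heap: 0:f
completions by unplaced set U, small U first (add the entries for U minus each lowest piece of U):
  |U|=1: {8}:1  {9}:1
  |U|=2: {8,9}:2
  |U|=3: {7,8,9}:2
  |U|=4: {4,7,8,9}:2  {6,7,8,9}:2
  |U|=5: {3,4,7,8,9}:2  {4,6,7,8,9}:4  {5,6,7,8,9}:2
  |U|=6: {2,3,4,7,8,9}:2  {3,4,6,7,8,9}:6  {4,5,6,7,8,9}:6
  |U|=7: {2,3,4,6,7,8,9}:8  {3,4,5,6,7,8,9}:12
  |U|=8: {2,3,4,5,6,7,8,9}:20
  start at 0(f): 20

20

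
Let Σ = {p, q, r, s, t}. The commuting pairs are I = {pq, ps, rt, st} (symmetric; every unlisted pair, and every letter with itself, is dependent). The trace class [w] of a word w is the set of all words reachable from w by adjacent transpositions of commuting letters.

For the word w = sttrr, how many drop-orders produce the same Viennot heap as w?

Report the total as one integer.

#0=s has no predecessor
#1=t has no predecessor
#2=t depends on [1:t]
#3=r depends on [0:s]
#4=r depends on [3:r]
sources: [0:s, 1:t]
N(rest) = Σ N(rest − s) over sources s of rest; N(one piece) = 1:
  size 1 → [2]=1  [4]=1
  size 2 → [1,2]=1  [2,4]=2  [3,4]=1
  size 3 → [0,3,4]=1  [1,2,4]=3  [2,3,4]=3
  first=0(s) contributes 6
  first=1(t) contributes 4
|[w]| = 10

10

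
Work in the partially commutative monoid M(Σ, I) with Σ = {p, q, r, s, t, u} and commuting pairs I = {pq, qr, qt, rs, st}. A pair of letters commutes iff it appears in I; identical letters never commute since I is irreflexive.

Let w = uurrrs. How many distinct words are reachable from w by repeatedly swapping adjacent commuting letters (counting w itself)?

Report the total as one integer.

4

drop 0:u onto floor
drop 1:u onto {0:u}
drop 2:r onto {1:u}
drop 3:r onto {2:r}
drop 4:r onto {3:r}
drop 5:s onto {1:u}
ground layer = {0:u}
drop-orders for the pieces not yet dropped (sum over which currently-grounded one goes next):
  1 to go: {4} 1  {5} 1
  2 to go: {3,4} 1  {4,5} 2
  3 to go: {2,3,4} 1  {3,4,5} 3
  4 to go: {2,3,4,5} 4
  if 0:u drops first: 4 orders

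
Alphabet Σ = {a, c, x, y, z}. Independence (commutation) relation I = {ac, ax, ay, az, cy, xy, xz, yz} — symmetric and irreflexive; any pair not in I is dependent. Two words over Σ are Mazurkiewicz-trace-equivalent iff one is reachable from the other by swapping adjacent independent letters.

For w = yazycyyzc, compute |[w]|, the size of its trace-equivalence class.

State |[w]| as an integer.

630

drop 0:y onto floor
drop 1:a onto floor
drop 2:z onto floor
drop 3:y onto {0:y}
drop 4:c onto {2:z}
drop 5:y onto {3:y}
drop 6:y onto {5:y}
drop 7:z onto {4:c}
drop 8:c onto {7:z}
ground layer = {0:y, 1:a, 2:z}
drop-orders for the pieces not yet dropped (sum over which currently-grounded one goes next):
  1 to go: {1} 1  {6} 1  {8} 1
  2 to go: {1,6} 2  {1,8} 2  {5,6} 1  {6,8} 2  {7,8} 1
  3 to go: {1,5,6} 3  {1,6,8} 6  {1,7,8} 3  {3,5,6} 1  {4,7,8} 1  {5,6,8} 3  {6,7,8} 3
  4 to go: {0,3,5,6} 1  {1,3,5,6} 4  {1,4,7,8} 4  {1,5,6,8} 12  {1,6,7,8} 12  {2,4,7,8} 1  {3,5,6,8} 4  {4,6,7,8} 4  {5,6,7,8} 6
  5 to go: {0,1,3,5,6} 5  {0,3,5,6,8} 5  {1,2,4,7,8} 5  {1,3,5,6,8} 20  {1,4,6,7,8} 20  {1,5,6,7,8} 30  {2,4,6,7,8} 5  {3,5,6,7,8} 10  {4,5,6,7,8} 10
  6 to go: {0,1,3,5,6,8} 30  {0,3,5,6,7,8} 15  {1,2,4,6,7,8} 30  {1,3,5,6,7,8} 60  {1,4,5,6,7,8} 60  {2,4,5,6,7,8} 15  {3,4,5,6,7,8} 20
  7 to go: {0,1,3,5,6,7,8} 105  {0,3,4,5,6,7,8} 35  {1,2,4,5,6,7,8} 105  {1,3,4,5,6,7,8} 140  {2,3,4,5,6,7,8} 35
  if 0:y drops first: 280 orders
  if 1:a drops first: 70 orders
  if 2:z drops first: 280 orders
heap linearizations: 630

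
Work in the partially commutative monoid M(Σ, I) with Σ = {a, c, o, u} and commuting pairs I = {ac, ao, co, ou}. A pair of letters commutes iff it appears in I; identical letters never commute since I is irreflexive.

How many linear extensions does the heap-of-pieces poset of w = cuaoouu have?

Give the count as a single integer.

0(c) covers ∅
1(u) covers 0:c
2(a) covers 1:u
3(o) covers ∅
4(o) covers 3:o
5(u) covers 2:a
6(u) covers 5:u
floor of heap: 0:c, 3:o
completions by unplaced set U, small U first (add the entries for U minus each lowest piece of U):
  |U|=1: {4}:1  {6}:1
  |U|=2: {3,4}:1  {4,6}:2  {5,6}:1
  |U|=3: {2,5,6}:1  {3,4,6}:3  {4,5,6}:3
  |U|=4: {1,2,5,6}:1  {2,4,5,6}:4  {3,4,5,6}:6
  |U|=5: {0,1,2,5,6}:1  {1,2,4,5,6}:5  {2,3,4,5,6}:10
  start at 0(c): 15
  start at 3(o): 6
sum over floor = 21

21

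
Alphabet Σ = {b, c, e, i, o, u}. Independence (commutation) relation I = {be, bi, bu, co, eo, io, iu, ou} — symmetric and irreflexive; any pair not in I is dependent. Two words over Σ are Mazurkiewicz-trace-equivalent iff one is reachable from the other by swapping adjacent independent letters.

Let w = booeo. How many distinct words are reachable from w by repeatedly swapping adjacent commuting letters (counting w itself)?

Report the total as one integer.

drop 0:b onto floor
drop 1:o onto {0:b}
drop 2:o onto {1:o}
drop 3:e onto floor
drop 4:o onto {2:o}
ground layer = {0:b, 3:e}
drop-orders for the pieces not yet dropped (sum over which currently-grounded one goes next):
  1 to go: {3} 1  {4} 1
  2 to go: {2,4} 1  {3,4} 2
  3 to go: {1,2,4} 1  {2,3,4} 3
  if 0:b drops first: 4 orders
  if 3:e drops first: 1 orders
heap linearizations: 5

5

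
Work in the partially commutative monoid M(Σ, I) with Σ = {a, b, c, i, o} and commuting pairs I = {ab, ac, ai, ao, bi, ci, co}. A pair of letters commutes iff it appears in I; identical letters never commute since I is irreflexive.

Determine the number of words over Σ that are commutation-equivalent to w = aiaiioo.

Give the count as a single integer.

21

#0=a has no predecessor
#1=i has no predecessor
#2=a depends on [0:a]
#3=i depends on [1:i]
#4=i depends on [3:i]
#5=o depends on [4:i]
#6=o depends on [5:o]
sources: [0:a, 1:i]
N(rest) = Σ N(rest − s) over sources s of rest; N(one piece) = 1:
  size 1 → [2]=1  [6]=1
  size 2 → [0,2]=1  [2,6]=2  [5,6]=1
  size 3 → [0,2,6]=3  [2,5,6]=3  [4,5,6]=1
  size 4 → [0,2,5,6]=6  [2,4,5,6]=4  [3,4,5,6]=1
  size 5 → [0,2,4,5,6]=10  [1,3,4,5,6]=1  [2,3,4,5,6]=5
  first=0(a) contributes 6
  first=1(i) contributes 15
|[w]| = 21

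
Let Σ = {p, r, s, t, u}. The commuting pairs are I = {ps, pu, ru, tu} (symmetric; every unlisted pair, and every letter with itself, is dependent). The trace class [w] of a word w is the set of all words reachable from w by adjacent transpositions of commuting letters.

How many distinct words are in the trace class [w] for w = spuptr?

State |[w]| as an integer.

drop 0:s onto floor
drop 1:p onto floor
drop 2:u onto {0:s}
drop 3:p onto {1:p}
drop 4:t onto {0:s, 3:p}
drop 5:r onto {4:t}
ground layer = {0:s, 1:p}
drop-orders for the pieces not yet dropped (sum over which currently-grounded one goes next):
  1 to go: {2} 1  {5} 1
  2 to go: {2,5} 2  {4,5} 1
  3 to go: {2,4,5} 3  {3,4,5} 1
  4 to go: {0,2,4,5} 3  {1,3,4,5} 1  {2,3,4,5} 4
  if 0:s drops first: 5 orders
  if 1:p drops first: 7 orders
heap linearizations: 12

12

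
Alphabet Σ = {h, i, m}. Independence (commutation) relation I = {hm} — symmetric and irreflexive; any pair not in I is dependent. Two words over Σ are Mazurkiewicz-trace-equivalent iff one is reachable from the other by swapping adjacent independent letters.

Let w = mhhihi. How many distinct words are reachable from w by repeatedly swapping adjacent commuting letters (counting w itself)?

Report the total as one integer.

3

0(m) covers ∅
1(h) covers ∅
2(h) covers 1:h
3(i) covers 0:m, 2:h
4(h) covers 3:i
5(i) covers 4:h
floor of heap: 0:m, 1:h
completions by unplaced set U, small U first (add the entries for U minus each lowest piece of U):
  |U|=1: {5}:1
  |U|=2: {4,5}:1
  |U|=3: {3,4,5}:1
  |U|=4: {0,3,4,5}:1  {2,3,4,5}:1
  start at 0(m): 1
  start at 1(h): 2
sum over floor = 3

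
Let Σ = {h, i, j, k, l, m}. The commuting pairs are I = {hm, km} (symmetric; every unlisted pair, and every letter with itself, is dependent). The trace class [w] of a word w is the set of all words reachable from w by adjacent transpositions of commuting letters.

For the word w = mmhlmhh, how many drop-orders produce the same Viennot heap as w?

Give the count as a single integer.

9

#0=m has no predecessor
#1=m depends on [0:m]
#2=h has no predecessor
#3=l depends on [1:m, 2:h]
#4=m depends on [3:l]
#5=h depends on [3:l]
#6=h depends on [5:h]
sources: [0:m, 2:h]
N(rest) = Σ N(rest − s) over sources s of rest; N(one piece) = 1:
  size 1 → [4]=1  [6]=1
  size 2 → [4,6]=2  [5,6]=1
  size 3 → [4,5,6]=3
  size 4 → [3,4,5,6]=3
  size 5 → [1,3,4,5,6]=3  [2,3,4,5,6]=3
  first=0(m) contributes 6
  first=2(h) contributes 3
|[w]| = 9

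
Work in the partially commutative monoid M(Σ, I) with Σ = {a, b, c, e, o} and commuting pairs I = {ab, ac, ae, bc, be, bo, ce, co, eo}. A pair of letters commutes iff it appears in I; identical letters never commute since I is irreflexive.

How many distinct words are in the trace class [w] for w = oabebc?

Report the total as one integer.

180

piece 0:o — minimal
piece 1:a rests on {0:o}
piece 2:b — minimal
piece 3:e — minimal
piece 4:b rests on {2:b}
piece 5:c — minimal
minimal pieces: {0:o, 2:b, 3:e, 5:c}
ways to finish when only these pieces remain (= sum over removing one remaining piece with nothing left below it):
  1 left: {1}→1  {3}→1  {4}→1  {5}→1
  2 left: {0,1}→1  {1,3}→2  {1,4}→2  {1,5}→2  {2,4}→1  {3,4}→2  {3,5}→2  {4,5}→2
  3 left: {0,1,3}→3  {0,1,4}→3  {0,1,5}→3  {1,2,4}→3  {1,3,4}→6  {1,3,5}→6  {1,4,5}→6  {2,3,4}→3  {2,4,5}→3  {3,4,5}→6
  4 left: {0,1,2,4}→6  {0,1,3,4}→12  {0,1,3,5}→12  {0,1,4,5}→12  {1,2,3,4}→12  {1,2,4,5}→12  {1,3,4,5}→24  {2,3,4,5}→12
  placing 0:o first → 60 extensions
  placing 2:b first → 60 extensions
  placing 3:e first → 30 extensions
  placing 5:c first → 30 extensions
total linear extensions = 180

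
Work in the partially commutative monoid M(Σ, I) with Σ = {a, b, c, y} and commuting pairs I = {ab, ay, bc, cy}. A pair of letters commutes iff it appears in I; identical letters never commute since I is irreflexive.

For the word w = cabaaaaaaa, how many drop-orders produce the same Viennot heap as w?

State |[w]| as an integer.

#0=c has no predecessor
#1=a depends on [0:c]
#2=b has no predecessor
#3=a depends on [1:a]
#4=a depends on [3:a]
#5=a depends on [4:a]
#6=a depends on [5:a]
#7=a depends on [6:a]
#8=a depends on [7:a]
#9=a depends on [8:a]
sources: [0:c, 2:b]
N(rest) = Σ N(rest − s) over sources s of rest; N(one piece) = 1:
  size 1 → [2]=1  [9]=1
  size 2 → [2,9]=2  [8,9]=1
  size 3 → [2,8,9]=3  [7,8,9]=1
  size 4 → [2,7,8,9]=4  [6,7,8,9]=1
  size 5 → [2,6,7,8,9]=5  [5,6,7,8,9]=1
  size 6 → [2,5,6,7,8,9]=6  [4,5,6,7,8,9]=1
  size 7 → [2,4,5,6,7,8,9]=7  [3,4,5,6,7,8,9]=1
  size 8 → [1,3,4,5,6,7,8,9]=1  [2,3,4,5,6,7,8,9]=8
  first=0(c) contributes 9
  first=2(b) contributes 1
|[w]| = 10

10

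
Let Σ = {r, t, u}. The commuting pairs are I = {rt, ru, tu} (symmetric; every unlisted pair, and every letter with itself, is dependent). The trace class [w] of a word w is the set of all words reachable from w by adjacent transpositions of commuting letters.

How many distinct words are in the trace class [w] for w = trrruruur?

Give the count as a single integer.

drop 0:t onto floor
drop 1:r onto floor
drop 2:r onto {1:r}
drop 3:r onto {2:r}
drop 4:u onto floor
drop 5:r onto {3:r}
drop 6:u onto {4:u}
drop 7:u onto {6:u}
drop 8:r onto {5:r}
ground layer = {0:t, 1:r, 4:u}
drop-orders for the pieces not yet dropped (sum over which currently-grounded one goes next):
  1 to go: {0} 1  {7} 1  {8} 1
  2 to go: {0,7} 2  {0,8} 2  {5,8} 1  {6,7} 1  {7,8} 2
  3 to go: {0,5,8} 3  {0,6,7} 3  {0,7,8} 6  {3,5,8} 1  {4,6,7} 1  {5,7,8} 3  {6,7,8} 3
  4 to go: {0,3,5,8} 4  {0,4,6,7} 4  {0,5,7,8} 12  {0,6,7,8} 12  {2,3,5,8} 1  {3,5,7,8} 4  {4,6,7,8} 4  {5,6,7,8} 6
  5 to go: {0,2,3,5,8} 5  {0,3,5,7,8} 20  {0,4,6,7,8} 20  {0,5,6,7,8} 30  {1,2,3,5,8} 1  {2,3,5,7,8} 5  {3,5,6,7,8} 10  {4,5,6,7,8} 10
  6 to go: {0,1,2,3,5,8} 6  {0,2,3,5,7,8} 30  {0,3,5,6,7,8} 60  {0,4,5,6,7,8} 60  {1,2,3,5,7,8} 6  {2,3,5,6,7,8} 15  {3,4,5,6,7,8} 20
  7 to go: {0,1,2,3,5,7,8} 42  {0,2,3,5,6,7,8} 105  {0,3,4,5,6,7,8} 140  {1,2,3,5,6,7,8} 21  {2,3,4,5,6,7,8} 35
  if 0:t drops first: 56 orders
  if 1:r drops first: 280 orders
  if 4:u drops first: 168 orders
heap linearizations: 504

504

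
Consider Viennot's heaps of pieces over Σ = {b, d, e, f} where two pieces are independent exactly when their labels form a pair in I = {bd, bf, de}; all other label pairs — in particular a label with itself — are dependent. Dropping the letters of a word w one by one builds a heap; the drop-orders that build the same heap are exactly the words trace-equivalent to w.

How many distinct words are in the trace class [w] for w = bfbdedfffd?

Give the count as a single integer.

0(b) covers ∅
1(f) covers ∅
2(b) covers 0:b
3(d) covers 1:f
4(e) covers 1:f, 2:b
5(d) covers 3:d
6(f) covers 4:e, 5:d
7(f) covers 6:f
8(f) covers 7:f
9(d) covers 8:f
floor of heap: 0:b, 1:f
completions by unplaced set U, small U first (add the entries for U minus each lowest piece of U):
  |U|=1: {9}:1
  |U|=2: {8,9}:1
  |U|=3: {7,8,9}:1
  |U|=4: {6,7,8,9}:1
  |U|=5: {4,6,7,8,9}:1  {5,6,7,8,9}:1
  |U|=6: {2,4,6,7,8,9}:1  {3,5,6,7,8,9}:1  {4,5,6,7,8,9}:2
  |U|=7: {0,2,4,6,7,8,9}:1  {2,4,5,6,7,8,9}:3  {3,4,5,6,7,8,9}:3
  |U|=8: {0,2,4,5,6,7,8,9}:4  {1,3,4,5,6,7,8,9}:3  {2,3,4,5,6,7,8,9}:6
  start at 0(b): 9
  start at 1(f): 10
sum over floor = 19

19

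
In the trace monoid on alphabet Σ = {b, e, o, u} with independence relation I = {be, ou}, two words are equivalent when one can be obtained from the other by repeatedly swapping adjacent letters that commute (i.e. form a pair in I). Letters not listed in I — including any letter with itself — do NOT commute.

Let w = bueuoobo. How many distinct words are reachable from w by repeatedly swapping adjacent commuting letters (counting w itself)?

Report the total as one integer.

3

piece 0:b — minimal
piece 1:u rests on {0:b}
piece 2:e rests on {1:u}
piece 3:u rests on {2:e}
piece 4:o rests on {2:e}
piece 5:o rests on {4:o}
piece 6:b rests on {3:u, 5:o}
piece 7:o rests on {6:b}
minimal pieces: {0:b}
ways to finish when only these pieces remain (= sum over removing one remaining piece with nothing left below it):
  1 left: {7}→1
  2 left: {6,7}→1
  3 left: {3,6,7}→1  {5,6,7}→1
  4 left: {3,5,6,7}→2  {4,5,6,7}→1
  5 left: {3,4,5,6,7}→3
  6 left: {2,3,4,5,6,7}→3
  placing 0:b first → 3 extensions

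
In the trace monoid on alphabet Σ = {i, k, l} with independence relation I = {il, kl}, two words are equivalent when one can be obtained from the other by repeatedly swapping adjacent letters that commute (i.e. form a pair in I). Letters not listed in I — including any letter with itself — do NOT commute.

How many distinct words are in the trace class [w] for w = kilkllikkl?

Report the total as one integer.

#0=k has no predecessor
#1=i depends on [0:k]
#2=l has no predecessor
#3=k depends on [1:i]
#4=l depends on [2:l]
#5=l depends on [4:l]
#6=i depends on [3:k]
#7=k depends on [6:i]
#8=k depends on [7:k]
#9=l depends on [5:l]
sources: [0:k, 2:l]
N(rest) = Σ N(rest − s) over sources s of rest; N(one piece) = 1:
  size 1 → [8]=1  [9]=1
  size 2 → [5,9]=1  [7,8]=1  [8,9]=2
  size 3 → [4,5,9]=1  [5,8,9]=3  [6,7,8]=1  [7,8,9]=3
  size 4 → [2,4,5,9]=1  [3,6,7,8]=1  [4,5,8,9]=4  [5,7,8,9]=6  [6,7,8,9]=4
  size 5 → [1,3,6,7,8]=1  [2,4,5,8,9]=5  [3,6,7,8,9]=5  [4,5,7,8,9]=10  [5,6,7,8,9]=10
  size 6 → [0,1,3,6,7,8]=1  [1,3,6,7,8,9]=6  [2,4,5,7,8,9]=15  [3,5,6,7,8,9]=15  [4,5,6,7,8,9]=20
  size 7 → [0,1,3,6,7,8,9]=7  [1,3,5,6,7,8,9]=21  [2,4,5,6,7,8,9]=35  [3,4,5,6,7,8,9]=35
  size 8 → [0,1,3,5,6,7,8,9]=28  [1,3,4,5,6,7,8,9]=56  [2,3,4,5,6,7,8,9]=70
  first=0(k) contributes 126
  first=2(l) contributes 84
|[w]| = 210

210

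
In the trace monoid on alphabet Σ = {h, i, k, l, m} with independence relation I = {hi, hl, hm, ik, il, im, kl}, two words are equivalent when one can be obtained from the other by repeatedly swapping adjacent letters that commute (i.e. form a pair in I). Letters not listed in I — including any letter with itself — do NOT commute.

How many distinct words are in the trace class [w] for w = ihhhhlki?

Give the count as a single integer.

piece 0:i — minimal
piece 1:h — minimal
piece 2:h rests on {1:h}
piece 3:h rests on {2:h}
piece 4:h rests on {3:h}
piece 5:l — minimal
piece 6:k rests on {4:h}
piece 7:i rests on {0:i}
minimal pieces: {0:i, 1:h, 5:l}
ways to finish when only these pieces remain (= sum over removing one remaining piece with nothing left below it):
  1 left: {5}→1  {6}→1  {7}→1
  2 left: {0,7}→1  {4,6}→1  {5,6}→2  {5,7}→2  {6,7}→2
  3 left: {0,5,7}→3  {0,6,7}→3  {3,4,6}→1  {4,5,6}→3  {4,6,7}→3  {5,6,7}→6
  4 left: {0,4,6,7}→6  {0,5,6,7}→12  {2,3,4,6}→1  {3,4,5,6}→4  {3,4,6,7}→4  {4,5,6,7}→12
  5 left: {0,3,4,6,7}→10  {0,4,5,6,7}→30  {1,2,3,4,6}→1  {2,3,4,5,6}→5  {2,3,4,6,7}→5  {3,4,5,6,7}→20
  6 left: {0,2,3,4,6,7}→15  {0,3,4,5,6,7}→60  {1,2,3,4,5,6}→6  {1,2,3,4,6,7}→6  {2,3,4,5,6,7}→30
  placing 0:i first → 42 extensions
  placing 1:h first → 105 extensions
  placing 5:l first → 21 extensions
total linear extensions = 168

168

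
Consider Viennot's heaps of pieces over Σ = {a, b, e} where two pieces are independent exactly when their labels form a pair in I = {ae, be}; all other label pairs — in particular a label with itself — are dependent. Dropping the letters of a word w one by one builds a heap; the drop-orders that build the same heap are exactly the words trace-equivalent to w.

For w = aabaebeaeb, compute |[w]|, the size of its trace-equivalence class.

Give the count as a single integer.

120

0(a) covers ∅
1(a) covers 0:a
2(b) covers 1:a
3(a) covers 2:b
4(e) covers ∅
5(b) covers 3:a
6(e) covers 4:e
7(a) covers 5:b
8(e) covers 6:e
9(b) covers 7:a
floor of heap: 0:a, 4:e
completions by unplaced set U, small U first (add the entries for U minus each lowest piece of U):
  |U|=1: {8}:1  {9}:1
  |U|=2: {6,8}:1  {7,9}:1  {8,9}:2
  |U|=3: {4,6,8}:1  {5,7,9}:1  {6,8,9}:3  {7,8,9}:3
  |U|=4: {3,5,7,9}:1  {4,6,8,9}:4  {5,7,8,9}:4  {6,7,8,9}:6
  |U|=5: {2,3,5,7,9}:1  {3,5,7,8,9}:5  {4,6,7,8,9}:10  {5,6,7,8,9}:10
  |U|=6: {1,2,3,5,7,9}:1  {2,3,5,7,8,9}:6  {3,5,6,7,8,9}:15  {4,5,6,7,8,9}:20
  |U|=7: {0,1,2,3,5,7,9}:1  {1,2,3,5,7,8,9}:7  {2,3,5,6,7,8,9}:21  {3,4,5,6,7,8,9}:35
  |U|=8: {0,1,2,3,5,7,8,9}:8  {1,2,3,5,6,7,8,9}:28  {2,3,4,5,6,7,8,9}:56
  start at 0(a): 84
  start at 4(e): 36
sum over floor = 120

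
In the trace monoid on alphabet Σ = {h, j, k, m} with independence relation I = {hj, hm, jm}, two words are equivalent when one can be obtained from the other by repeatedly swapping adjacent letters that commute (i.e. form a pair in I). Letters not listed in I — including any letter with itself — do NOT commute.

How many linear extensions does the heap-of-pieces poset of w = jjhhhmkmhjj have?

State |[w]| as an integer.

piece 0:j — minimal
piece 1:j rests on {0:j}
piece 2:h — minimal
piece 3:h rests on {2:h}
piece 4:h rests on {3:h}
piece 5:m — minimal
piece 6:k rests on {1:j, 4:h, 5:m}
piece 7:m rests on {6:k}
piece 8:h rests on {6:k}
piece 9:j rests on {6:k}
piece 10:j rests on {9:j}
minimal pieces: {0:j, 2:h, 5:m}
ways to finish when only these pieces remain (= sum over removing one remaining piece with nothing left below it):
  1 left: {7}→1  {8}→1  {10}→1
  2 left: {7,8}→2  {7,10}→2  {8,10}→2  {9,10}→1
  3 left: {7,8,10}→6  {7,9,10}→3  {8,9,10}→3
  4 left: {7,8,9,10}→12
  5 left: {6,7,8,9,10}→12
  6 left: {1,6,7,8,9,10}→12  {4,6,7,8,9,10}→12  {5,6,7,8,9,10}→12
  7 left: {0,1,6,7,8,9,10}→12  {1,4,6,7,8,9,10}→24  {1,5,6,7,8,9,10}→24  {3,4,6,7,8,9,10}→12  {4,5,6,7,8,9,10}→24
  8 left: {0,1,4,6,7,8,9,10}→36  {0,1,5,6,7,8,9,10}→36  {1,3,4,6,7,8,9,10}→36  {1,4,5,6,7,8,9,10}→72  {2,3,4,6,7,8,9,10}→12  {3,4,5,6,7,8,9,10}→36
  9 left: {0,1,3,4,6,7,8,9,10}→72  {0,1,4,5,6,7,8,9,10}→144  {1,2,3,4,6,7,8,9,10}→48  {1,3,4,5,6,7,8,9,10}→144  {2,3,4,5,6,7,8,9,10}→48
  placing 0:j first → 240 extensions
  placing 2:h first → 360 extensions
  placing 5:m first → 120 extensions
total linear extensions = 720

720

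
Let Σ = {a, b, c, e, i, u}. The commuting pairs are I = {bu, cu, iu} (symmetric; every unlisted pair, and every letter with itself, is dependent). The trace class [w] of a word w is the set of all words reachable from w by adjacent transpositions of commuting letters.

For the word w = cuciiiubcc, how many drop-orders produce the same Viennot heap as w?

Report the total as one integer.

45

0(c) covers ∅
1(u) covers ∅
2(c) covers 0:c
3(i) covers 2:c
4(i) covers 3:i
5(i) covers 4:i
6(u) covers 1:u
7(b) covers 5:i
8(c) covers 7:b
9(c) covers 8:c
floor of heap: 0:c, 1:u
completions by unplaced set U, small U first (add the entries for U minus each lowest piece of U):
  |U|=1: {6}:1  {9}:1
  |U|=2: {1,6}:1  {6,9}:2  {8,9}:1
  |U|=3: {1,6,9}:3  {6,8,9}:3  {7,8,9}:1
  |U|=4: {1,6,8,9}:6  {5,7,8,9}:1  {6,7,8,9}:4
  |U|=5: {1,6,7,8,9}:10  {4,5,7,8,9}:1  {5,6,7,8,9}:5
  |U|=6: {1,5,6,7,8,9}:15  {3,4,5,7,8,9}:1  {4,5,6,7,8,9}:6
  |U|=7: {1,4,5,6,7,8,9}:21  {2,3,4,5,7,8,9}:1  {3,4,5,6,7,8,9}:7
  |U|=8: {0,2,3,4,5,7,8,9}:1  {1,3,4,5,6,7,8,9}:28  {2,3,4,5,6,7,8,9}:8
  start at 0(c): 36
  start at 1(u): 9
sum over floor = 45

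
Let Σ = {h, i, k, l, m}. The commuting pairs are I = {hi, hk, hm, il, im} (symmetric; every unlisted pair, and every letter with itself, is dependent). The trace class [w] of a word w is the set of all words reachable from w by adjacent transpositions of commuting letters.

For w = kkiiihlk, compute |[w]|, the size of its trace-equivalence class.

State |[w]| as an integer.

piece 0:k — minimal
piece 1:k rests on {0:k}
piece 2:i rests on {1:k}
piece 3:i rests on {2:i}
piece 4:i rests on {3:i}
piece 5:h — minimal
piece 6:l rests on {1:k, 5:h}
piece 7:k rests on {4:i, 6:l}
minimal pieces: {0:k, 5:h}
ways to finish when only these pieces remain (= sum over removing one remaining piece with nothing left below it):
  1 left: {7}→1
  2 left: {4,7}→1  {6,7}→1
  3 left: {3,4,7}→1  {4,6,7}→2  {5,6,7}→1
  4 left: {2,3,4,7}→1  {3,4,6,7}→3  {4,5,6,7}→3
  5 left: {2,3,4,6,7}→4  {3,4,5,6,7}→6
  6 left: {1,2,3,4,6,7}→4  {2,3,4,5,6,7}→10
  placing 0:k first → 14 extensions
  placing 5:h first → 4 extensions
total linear extensions = 18

18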